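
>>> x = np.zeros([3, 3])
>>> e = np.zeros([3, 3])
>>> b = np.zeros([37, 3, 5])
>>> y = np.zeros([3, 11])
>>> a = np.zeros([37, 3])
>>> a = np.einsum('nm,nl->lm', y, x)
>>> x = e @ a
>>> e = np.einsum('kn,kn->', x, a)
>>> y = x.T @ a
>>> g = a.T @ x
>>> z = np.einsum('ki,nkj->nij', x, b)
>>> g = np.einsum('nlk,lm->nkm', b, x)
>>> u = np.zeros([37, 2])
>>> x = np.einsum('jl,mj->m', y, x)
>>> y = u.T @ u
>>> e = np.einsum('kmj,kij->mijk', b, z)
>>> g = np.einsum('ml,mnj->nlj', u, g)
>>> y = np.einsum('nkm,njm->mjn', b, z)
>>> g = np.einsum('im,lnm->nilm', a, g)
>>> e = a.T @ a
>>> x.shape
(3,)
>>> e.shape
(11, 11)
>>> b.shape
(37, 3, 5)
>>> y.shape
(5, 11, 37)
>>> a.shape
(3, 11)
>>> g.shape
(2, 3, 5, 11)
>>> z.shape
(37, 11, 5)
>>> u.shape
(37, 2)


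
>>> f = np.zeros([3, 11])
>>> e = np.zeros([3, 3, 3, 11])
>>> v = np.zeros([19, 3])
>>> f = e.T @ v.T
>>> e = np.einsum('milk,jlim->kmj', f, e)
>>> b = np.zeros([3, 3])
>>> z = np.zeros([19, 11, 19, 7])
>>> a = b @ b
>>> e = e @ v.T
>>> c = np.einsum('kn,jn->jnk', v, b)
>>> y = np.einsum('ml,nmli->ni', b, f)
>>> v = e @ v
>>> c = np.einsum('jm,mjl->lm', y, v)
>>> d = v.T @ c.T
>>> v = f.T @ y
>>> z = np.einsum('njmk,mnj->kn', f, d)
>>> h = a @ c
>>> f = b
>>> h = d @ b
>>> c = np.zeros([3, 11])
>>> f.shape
(3, 3)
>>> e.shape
(19, 11, 19)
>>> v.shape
(19, 3, 3, 19)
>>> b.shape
(3, 3)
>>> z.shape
(19, 11)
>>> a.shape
(3, 3)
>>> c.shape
(3, 11)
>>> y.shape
(11, 19)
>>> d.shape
(3, 11, 3)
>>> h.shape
(3, 11, 3)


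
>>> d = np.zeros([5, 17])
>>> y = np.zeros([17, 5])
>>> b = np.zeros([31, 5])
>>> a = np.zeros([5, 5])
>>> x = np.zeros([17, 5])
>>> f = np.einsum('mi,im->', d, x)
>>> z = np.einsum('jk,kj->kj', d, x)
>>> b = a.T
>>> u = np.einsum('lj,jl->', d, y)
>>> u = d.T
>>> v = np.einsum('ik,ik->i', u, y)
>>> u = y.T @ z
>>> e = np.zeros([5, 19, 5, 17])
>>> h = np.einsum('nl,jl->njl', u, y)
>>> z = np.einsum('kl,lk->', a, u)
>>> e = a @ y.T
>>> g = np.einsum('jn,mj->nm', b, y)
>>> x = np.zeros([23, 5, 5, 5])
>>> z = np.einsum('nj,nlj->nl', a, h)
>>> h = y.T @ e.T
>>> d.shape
(5, 17)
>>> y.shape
(17, 5)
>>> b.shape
(5, 5)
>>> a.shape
(5, 5)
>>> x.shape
(23, 5, 5, 5)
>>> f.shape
()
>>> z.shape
(5, 17)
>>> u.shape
(5, 5)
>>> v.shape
(17,)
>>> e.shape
(5, 17)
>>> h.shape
(5, 5)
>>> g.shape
(5, 17)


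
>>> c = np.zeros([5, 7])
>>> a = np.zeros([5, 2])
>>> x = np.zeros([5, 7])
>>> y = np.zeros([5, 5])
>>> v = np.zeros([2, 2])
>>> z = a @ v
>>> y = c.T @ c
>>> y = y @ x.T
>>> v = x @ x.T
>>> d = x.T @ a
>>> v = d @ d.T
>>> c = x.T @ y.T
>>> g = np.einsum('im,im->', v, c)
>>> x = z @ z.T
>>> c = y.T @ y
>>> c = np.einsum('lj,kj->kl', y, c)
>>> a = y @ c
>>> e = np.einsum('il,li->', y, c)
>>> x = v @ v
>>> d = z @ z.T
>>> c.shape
(5, 7)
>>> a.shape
(7, 7)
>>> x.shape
(7, 7)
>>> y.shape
(7, 5)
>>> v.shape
(7, 7)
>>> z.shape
(5, 2)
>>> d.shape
(5, 5)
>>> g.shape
()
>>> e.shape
()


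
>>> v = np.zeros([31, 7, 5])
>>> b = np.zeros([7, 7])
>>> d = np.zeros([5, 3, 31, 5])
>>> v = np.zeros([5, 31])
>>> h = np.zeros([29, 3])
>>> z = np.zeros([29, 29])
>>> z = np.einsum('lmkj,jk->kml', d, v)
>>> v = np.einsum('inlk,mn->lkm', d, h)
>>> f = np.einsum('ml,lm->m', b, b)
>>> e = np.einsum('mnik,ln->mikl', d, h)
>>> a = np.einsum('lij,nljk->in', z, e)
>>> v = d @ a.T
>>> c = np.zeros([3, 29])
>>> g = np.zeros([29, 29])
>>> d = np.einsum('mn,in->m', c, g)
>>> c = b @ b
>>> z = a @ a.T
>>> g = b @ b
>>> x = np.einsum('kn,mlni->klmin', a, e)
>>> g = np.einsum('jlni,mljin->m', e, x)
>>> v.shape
(5, 3, 31, 3)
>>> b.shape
(7, 7)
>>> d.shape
(3,)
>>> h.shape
(29, 3)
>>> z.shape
(3, 3)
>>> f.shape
(7,)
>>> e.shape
(5, 31, 5, 29)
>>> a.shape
(3, 5)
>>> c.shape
(7, 7)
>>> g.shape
(3,)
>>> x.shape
(3, 31, 5, 29, 5)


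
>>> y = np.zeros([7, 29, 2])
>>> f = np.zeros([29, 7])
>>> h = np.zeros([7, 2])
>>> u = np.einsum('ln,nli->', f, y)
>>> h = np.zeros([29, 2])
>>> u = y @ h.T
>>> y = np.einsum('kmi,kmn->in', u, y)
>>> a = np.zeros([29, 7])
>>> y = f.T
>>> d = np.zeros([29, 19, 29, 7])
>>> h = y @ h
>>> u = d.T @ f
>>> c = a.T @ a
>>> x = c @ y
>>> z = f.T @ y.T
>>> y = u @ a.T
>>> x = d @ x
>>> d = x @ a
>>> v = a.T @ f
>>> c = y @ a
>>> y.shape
(7, 29, 19, 29)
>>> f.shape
(29, 7)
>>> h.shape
(7, 2)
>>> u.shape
(7, 29, 19, 7)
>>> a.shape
(29, 7)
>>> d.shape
(29, 19, 29, 7)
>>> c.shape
(7, 29, 19, 7)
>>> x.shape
(29, 19, 29, 29)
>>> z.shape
(7, 7)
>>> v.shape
(7, 7)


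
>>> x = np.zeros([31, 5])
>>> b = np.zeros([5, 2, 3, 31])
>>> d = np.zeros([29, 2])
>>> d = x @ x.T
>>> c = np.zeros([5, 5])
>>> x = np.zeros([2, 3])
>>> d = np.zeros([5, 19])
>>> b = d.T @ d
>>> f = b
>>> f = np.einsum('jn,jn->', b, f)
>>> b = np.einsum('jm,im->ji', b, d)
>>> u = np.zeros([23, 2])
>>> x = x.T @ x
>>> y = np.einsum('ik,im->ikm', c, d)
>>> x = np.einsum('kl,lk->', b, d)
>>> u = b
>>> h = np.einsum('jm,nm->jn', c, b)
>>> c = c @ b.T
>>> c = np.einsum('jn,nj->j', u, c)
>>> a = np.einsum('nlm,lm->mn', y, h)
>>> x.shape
()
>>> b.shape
(19, 5)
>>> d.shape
(5, 19)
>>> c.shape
(19,)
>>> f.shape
()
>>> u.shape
(19, 5)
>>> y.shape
(5, 5, 19)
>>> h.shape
(5, 19)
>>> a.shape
(19, 5)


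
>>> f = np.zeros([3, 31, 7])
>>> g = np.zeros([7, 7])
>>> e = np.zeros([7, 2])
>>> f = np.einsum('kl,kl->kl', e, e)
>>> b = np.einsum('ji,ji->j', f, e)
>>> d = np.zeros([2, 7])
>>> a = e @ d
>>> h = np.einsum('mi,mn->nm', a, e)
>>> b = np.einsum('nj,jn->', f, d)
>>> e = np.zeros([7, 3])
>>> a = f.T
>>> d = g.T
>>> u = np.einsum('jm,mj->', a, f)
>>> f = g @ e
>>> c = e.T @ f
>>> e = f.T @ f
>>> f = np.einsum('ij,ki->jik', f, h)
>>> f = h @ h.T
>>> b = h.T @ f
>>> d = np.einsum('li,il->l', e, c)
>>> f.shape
(2, 2)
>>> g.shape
(7, 7)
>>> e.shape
(3, 3)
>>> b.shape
(7, 2)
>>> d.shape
(3,)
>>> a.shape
(2, 7)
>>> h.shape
(2, 7)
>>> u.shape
()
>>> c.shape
(3, 3)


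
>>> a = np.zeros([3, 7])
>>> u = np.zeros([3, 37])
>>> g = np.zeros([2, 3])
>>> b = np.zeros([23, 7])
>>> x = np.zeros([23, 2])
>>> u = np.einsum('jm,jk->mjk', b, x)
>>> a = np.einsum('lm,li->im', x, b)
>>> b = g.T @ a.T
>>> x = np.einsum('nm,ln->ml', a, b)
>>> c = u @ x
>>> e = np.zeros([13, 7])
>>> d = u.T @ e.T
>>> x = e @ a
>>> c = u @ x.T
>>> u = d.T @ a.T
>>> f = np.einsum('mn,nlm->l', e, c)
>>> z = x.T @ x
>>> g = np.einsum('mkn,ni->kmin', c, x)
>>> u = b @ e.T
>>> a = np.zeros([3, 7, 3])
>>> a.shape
(3, 7, 3)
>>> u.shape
(3, 13)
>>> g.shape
(23, 7, 2, 13)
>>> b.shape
(3, 7)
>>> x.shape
(13, 2)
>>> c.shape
(7, 23, 13)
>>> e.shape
(13, 7)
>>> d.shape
(2, 23, 13)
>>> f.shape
(23,)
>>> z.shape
(2, 2)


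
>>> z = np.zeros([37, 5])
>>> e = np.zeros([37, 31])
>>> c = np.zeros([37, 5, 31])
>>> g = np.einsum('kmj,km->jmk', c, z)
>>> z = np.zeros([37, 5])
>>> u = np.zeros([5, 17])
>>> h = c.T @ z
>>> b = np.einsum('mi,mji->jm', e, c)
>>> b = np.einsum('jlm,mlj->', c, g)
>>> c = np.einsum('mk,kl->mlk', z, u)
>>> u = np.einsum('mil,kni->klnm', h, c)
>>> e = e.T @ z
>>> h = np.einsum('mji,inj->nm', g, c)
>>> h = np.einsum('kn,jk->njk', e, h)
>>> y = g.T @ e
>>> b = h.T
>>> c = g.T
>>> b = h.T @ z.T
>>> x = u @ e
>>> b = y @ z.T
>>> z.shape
(37, 5)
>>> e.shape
(31, 5)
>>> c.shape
(37, 5, 31)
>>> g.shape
(31, 5, 37)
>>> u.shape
(37, 5, 17, 31)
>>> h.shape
(5, 17, 31)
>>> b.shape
(37, 5, 37)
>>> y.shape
(37, 5, 5)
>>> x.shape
(37, 5, 17, 5)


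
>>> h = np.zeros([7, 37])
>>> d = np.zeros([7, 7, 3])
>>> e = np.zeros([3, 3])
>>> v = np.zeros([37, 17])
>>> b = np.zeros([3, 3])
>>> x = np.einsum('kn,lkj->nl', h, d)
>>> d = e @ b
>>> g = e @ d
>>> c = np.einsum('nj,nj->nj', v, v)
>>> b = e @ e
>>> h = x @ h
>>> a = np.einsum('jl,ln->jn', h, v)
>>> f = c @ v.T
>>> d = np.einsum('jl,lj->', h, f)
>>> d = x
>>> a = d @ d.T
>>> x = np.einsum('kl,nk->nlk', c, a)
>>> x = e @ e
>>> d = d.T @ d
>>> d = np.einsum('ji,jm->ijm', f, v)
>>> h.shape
(37, 37)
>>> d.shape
(37, 37, 17)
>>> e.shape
(3, 3)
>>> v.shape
(37, 17)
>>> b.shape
(3, 3)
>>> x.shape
(3, 3)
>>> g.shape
(3, 3)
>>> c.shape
(37, 17)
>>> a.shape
(37, 37)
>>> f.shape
(37, 37)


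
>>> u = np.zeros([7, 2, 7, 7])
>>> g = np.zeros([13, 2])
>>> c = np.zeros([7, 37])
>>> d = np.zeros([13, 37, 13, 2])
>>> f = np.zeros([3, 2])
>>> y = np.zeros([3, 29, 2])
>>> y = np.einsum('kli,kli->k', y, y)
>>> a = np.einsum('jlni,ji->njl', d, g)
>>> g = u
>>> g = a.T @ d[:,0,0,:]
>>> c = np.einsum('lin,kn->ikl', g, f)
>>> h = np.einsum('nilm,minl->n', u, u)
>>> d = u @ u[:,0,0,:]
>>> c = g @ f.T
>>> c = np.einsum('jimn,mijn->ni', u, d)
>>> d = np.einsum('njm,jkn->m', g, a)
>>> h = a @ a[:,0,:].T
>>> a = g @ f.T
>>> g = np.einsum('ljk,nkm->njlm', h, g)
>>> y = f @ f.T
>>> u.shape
(7, 2, 7, 7)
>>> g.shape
(37, 13, 13, 2)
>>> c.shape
(7, 2)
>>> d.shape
(2,)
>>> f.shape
(3, 2)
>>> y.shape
(3, 3)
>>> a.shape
(37, 13, 3)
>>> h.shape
(13, 13, 13)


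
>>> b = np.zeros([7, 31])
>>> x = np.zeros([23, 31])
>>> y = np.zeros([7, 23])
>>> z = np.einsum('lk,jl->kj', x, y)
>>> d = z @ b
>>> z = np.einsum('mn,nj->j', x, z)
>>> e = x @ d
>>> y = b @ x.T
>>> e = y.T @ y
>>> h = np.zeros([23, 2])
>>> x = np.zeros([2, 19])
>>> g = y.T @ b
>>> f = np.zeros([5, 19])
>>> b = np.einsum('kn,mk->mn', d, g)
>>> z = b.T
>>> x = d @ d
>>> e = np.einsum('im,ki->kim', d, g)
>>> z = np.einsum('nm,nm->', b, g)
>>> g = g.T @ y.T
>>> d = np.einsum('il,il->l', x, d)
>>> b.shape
(23, 31)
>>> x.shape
(31, 31)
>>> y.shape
(7, 23)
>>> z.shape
()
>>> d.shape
(31,)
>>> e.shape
(23, 31, 31)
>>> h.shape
(23, 2)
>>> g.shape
(31, 7)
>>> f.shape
(5, 19)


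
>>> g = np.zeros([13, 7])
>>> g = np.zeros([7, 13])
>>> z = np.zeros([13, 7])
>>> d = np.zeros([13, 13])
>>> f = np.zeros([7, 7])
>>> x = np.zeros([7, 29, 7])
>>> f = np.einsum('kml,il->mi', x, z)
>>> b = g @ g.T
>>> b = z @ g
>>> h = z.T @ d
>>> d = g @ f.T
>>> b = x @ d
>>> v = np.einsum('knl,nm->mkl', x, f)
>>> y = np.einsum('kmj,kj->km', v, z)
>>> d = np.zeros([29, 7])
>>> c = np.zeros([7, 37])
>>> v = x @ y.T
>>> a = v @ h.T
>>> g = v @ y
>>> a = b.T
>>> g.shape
(7, 29, 7)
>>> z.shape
(13, 7)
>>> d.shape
(29, 7)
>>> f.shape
(29, 13)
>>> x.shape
(7, 29, 7)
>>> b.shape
(7, 29, 29)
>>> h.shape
(7, 13)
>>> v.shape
(7, 29, 13)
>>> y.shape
(13, 7)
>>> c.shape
(7, 37)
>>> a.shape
(29, 29, 7)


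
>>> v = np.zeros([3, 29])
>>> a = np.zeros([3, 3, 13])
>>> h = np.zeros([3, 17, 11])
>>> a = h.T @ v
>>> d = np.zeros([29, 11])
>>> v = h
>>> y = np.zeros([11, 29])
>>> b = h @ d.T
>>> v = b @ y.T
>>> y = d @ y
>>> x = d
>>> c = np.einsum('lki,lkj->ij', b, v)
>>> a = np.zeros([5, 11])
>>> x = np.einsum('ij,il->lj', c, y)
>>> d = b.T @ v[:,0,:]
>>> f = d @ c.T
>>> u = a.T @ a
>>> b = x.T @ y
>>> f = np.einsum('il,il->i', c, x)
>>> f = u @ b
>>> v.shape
(3, 17, 11)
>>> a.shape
(5, 11)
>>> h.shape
(3, 17, 11)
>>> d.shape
(29, 17, 11)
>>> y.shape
(29, 29)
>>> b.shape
(11, 29)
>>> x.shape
(29, 11)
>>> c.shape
(29, 11)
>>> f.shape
(11, 29)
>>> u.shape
(11, 11)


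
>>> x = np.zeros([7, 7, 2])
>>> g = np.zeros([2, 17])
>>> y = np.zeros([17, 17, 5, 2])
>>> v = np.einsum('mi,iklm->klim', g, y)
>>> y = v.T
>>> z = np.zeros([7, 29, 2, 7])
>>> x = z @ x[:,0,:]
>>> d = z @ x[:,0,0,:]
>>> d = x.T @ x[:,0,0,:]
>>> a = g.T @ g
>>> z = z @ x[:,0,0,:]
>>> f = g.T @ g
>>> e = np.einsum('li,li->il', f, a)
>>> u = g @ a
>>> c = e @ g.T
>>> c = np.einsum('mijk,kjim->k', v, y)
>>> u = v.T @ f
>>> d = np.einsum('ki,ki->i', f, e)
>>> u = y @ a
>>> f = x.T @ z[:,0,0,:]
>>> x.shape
(7, 29, 2, 2)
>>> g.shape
(2, 17)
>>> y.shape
(2, 17, 5, 17)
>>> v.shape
(17, 5, 17, 2)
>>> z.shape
(7, 29, 2, 2)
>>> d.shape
(17,)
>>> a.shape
(17, 17)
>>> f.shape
(2, 2, 29, 2)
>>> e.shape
(17, 17)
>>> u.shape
(2, 17, 5, 17)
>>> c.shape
(2,)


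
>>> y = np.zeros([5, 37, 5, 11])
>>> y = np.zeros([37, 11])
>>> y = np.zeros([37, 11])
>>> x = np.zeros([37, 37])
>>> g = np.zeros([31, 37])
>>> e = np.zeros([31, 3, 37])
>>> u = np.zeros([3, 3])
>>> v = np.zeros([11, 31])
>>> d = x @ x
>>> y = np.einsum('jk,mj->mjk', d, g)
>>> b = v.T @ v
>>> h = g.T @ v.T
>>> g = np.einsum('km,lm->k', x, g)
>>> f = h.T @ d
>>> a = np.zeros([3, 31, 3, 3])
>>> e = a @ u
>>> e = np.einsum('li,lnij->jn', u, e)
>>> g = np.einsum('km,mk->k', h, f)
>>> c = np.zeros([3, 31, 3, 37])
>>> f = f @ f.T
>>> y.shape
(31, 37, 37)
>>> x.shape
(37, 37)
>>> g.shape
(37,)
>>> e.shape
(3, 31)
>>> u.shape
(3, 3)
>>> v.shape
(11, 31)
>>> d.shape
(37, 37)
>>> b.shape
(31, 31)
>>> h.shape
(37, 11)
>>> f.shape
(11, 11)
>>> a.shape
(3, 31, 3, 3)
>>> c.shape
(3, 31, 3, 37)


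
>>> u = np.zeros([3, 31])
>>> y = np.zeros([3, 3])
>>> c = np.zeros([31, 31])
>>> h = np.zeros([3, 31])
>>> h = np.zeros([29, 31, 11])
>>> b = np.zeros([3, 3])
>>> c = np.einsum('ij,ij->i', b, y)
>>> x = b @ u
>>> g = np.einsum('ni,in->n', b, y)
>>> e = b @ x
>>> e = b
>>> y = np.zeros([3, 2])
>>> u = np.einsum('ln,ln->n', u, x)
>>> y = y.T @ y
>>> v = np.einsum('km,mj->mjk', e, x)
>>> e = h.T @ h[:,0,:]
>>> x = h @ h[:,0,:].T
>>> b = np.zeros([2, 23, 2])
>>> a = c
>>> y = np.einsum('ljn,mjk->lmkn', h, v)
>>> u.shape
(31,)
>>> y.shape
(29, 3, 3, 11)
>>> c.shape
(3,)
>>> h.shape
(29, 31, 11)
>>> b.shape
(2, 23, 2)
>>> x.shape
(29, 31, 29)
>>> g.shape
(3,)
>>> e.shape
(11, 31, 11)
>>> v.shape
(3, 31, 3)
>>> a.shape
(3,)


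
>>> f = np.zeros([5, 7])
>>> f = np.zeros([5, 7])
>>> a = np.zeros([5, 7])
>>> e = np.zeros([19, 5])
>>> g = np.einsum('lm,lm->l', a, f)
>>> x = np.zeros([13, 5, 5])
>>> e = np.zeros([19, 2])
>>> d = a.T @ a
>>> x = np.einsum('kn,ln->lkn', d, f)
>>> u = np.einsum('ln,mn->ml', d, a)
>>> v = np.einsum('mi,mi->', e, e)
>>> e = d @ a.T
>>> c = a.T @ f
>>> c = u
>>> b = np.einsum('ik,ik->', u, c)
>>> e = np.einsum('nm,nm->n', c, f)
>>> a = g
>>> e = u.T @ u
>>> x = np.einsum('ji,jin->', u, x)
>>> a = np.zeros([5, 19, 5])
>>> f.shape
(5, 7)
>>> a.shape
(5, 19, 5)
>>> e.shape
(7, 7)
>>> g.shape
(5,)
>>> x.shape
()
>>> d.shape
(7, 7)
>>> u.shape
(5, 7)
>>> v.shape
()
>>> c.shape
(5, 7)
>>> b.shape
()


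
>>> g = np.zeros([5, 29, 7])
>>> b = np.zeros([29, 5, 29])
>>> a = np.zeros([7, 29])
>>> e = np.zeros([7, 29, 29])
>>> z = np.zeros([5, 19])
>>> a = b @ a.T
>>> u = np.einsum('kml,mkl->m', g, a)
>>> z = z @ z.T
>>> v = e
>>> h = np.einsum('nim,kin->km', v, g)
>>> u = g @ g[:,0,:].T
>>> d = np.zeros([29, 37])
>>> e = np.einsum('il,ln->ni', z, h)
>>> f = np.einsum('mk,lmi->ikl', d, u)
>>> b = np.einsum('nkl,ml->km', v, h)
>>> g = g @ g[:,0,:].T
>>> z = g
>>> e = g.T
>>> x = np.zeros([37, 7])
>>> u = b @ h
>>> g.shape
(5, 29, 5)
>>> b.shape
(29, 5)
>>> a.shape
(29, 5, 7)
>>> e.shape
(5, 29, 5)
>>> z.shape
(5, 29, 5)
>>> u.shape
(29, 29)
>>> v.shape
(7, 29, 29)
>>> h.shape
(5, 29)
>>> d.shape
(29, 37)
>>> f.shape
(5, 37, 5)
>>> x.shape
(37, 7)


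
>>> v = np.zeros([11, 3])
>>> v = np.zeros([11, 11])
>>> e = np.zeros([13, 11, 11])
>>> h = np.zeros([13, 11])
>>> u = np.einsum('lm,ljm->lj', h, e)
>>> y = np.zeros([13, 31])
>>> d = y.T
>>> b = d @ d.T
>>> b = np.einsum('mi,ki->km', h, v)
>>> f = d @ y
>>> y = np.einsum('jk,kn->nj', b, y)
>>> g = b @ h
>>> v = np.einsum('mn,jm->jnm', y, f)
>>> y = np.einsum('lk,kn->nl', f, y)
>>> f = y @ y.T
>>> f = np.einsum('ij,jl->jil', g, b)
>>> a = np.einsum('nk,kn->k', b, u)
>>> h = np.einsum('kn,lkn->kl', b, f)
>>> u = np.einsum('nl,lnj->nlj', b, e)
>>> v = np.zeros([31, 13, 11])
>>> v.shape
(31, 13, 11)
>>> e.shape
(13, 11, 11)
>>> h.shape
(11, 11)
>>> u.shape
(11, 13, 11)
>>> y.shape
(11, 31)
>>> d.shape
(31, 13)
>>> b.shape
(11, 13)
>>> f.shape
(11, 11, 13)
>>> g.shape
(11, 11)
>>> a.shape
(13,)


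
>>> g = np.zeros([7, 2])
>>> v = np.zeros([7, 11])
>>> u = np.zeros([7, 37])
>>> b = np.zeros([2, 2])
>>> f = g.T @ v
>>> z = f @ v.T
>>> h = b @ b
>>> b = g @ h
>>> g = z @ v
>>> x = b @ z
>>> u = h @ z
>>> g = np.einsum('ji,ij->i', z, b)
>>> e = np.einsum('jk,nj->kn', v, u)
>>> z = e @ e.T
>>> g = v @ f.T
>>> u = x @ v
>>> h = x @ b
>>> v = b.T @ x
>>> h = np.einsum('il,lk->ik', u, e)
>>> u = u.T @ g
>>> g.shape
(7, 2)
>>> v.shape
(2, 7)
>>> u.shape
(11, 2)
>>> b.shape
(7, 2)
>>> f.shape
(2, 11)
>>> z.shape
(11, 11)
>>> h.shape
(7, 2)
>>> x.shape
(7, 7)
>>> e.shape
(11, 2)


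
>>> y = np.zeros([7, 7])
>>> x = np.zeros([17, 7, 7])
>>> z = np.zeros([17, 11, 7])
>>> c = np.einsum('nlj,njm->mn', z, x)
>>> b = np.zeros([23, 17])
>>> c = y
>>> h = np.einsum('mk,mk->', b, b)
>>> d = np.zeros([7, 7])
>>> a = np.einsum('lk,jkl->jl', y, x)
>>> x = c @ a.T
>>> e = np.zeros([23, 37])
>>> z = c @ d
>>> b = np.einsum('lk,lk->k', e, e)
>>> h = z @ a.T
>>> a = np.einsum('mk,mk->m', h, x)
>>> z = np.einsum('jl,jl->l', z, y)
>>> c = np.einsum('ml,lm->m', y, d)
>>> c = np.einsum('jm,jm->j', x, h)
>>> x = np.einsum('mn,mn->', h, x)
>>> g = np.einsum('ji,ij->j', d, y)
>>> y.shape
(7, 7)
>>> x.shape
()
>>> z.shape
(7,)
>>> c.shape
(7,)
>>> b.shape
(37,)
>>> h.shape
(7, 17)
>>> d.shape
(7, 7)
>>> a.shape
(7,)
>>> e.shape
(23, 37)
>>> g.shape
(7,)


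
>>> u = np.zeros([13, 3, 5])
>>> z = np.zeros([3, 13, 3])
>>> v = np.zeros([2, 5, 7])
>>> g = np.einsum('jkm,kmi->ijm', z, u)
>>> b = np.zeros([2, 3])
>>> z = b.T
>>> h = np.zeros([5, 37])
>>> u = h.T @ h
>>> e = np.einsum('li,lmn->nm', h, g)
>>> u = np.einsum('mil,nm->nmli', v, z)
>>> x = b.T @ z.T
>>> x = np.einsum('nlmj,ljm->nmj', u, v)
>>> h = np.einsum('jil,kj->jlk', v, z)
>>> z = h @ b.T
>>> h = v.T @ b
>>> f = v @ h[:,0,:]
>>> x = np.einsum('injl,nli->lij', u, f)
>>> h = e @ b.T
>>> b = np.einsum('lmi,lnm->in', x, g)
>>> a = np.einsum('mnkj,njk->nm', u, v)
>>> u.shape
(3, 2, 7, 5)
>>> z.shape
(2, 7, 2)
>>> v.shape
(2, 5, 7)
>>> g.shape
(5, 3, 3)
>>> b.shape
(7, 3)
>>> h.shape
(3, 2)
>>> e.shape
(3, 3)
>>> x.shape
(5, 3, 7)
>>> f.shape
(2, 5, 3)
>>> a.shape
(2, 3)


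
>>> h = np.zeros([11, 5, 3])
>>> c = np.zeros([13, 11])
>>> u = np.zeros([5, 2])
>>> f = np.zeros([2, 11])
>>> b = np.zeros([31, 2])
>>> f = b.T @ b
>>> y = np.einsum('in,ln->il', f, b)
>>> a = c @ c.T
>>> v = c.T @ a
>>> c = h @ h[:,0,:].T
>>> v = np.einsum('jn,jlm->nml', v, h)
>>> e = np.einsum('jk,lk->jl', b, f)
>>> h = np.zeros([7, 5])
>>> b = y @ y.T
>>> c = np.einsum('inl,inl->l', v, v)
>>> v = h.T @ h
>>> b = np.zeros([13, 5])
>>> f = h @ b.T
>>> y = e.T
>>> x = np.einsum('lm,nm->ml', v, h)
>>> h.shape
(7, 5)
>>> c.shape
(5,)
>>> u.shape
(5, 2)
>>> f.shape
(7, 13)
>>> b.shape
(13, 5)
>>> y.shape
(2, 31)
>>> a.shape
(13, 13)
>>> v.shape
(5, 5)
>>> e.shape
(31, 2)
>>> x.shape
(5, 5)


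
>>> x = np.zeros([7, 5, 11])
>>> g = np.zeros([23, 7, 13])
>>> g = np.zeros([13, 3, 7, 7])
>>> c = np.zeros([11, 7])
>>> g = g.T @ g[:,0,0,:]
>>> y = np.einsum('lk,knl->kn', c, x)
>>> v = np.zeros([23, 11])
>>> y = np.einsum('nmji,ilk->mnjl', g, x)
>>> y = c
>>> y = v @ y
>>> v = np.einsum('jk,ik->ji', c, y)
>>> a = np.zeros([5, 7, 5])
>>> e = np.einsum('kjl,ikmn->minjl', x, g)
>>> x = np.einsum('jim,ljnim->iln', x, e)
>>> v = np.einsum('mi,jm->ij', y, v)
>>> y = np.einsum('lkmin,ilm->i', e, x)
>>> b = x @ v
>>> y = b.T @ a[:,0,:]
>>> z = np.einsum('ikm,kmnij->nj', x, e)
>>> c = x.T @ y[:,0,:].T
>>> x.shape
(5, 3, 7)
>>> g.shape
(7, 7, 3, 7)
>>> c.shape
(7, 3, 11)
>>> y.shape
(11, 3, 5)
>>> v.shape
(7, 11)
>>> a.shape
(5, 7, 5)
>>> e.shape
(3, 7, 7, 5, 11)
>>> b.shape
(5, 3, 11)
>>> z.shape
(7, 11)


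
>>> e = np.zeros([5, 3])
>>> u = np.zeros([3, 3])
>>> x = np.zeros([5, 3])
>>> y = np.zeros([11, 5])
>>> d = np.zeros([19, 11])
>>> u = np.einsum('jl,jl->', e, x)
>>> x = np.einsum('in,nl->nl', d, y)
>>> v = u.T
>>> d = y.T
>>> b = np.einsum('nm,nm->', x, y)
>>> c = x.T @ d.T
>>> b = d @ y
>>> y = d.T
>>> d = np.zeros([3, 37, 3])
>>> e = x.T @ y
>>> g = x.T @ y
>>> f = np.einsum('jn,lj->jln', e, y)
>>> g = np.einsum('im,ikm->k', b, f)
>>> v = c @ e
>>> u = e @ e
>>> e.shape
(5, 5)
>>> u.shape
(5, 5)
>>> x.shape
(11, 5)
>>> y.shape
(11, 5)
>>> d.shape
(3, 37, 3)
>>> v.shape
(5, 5)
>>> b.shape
(5, 5)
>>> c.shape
(5, 5)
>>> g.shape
(11,)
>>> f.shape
(5, 11, 5)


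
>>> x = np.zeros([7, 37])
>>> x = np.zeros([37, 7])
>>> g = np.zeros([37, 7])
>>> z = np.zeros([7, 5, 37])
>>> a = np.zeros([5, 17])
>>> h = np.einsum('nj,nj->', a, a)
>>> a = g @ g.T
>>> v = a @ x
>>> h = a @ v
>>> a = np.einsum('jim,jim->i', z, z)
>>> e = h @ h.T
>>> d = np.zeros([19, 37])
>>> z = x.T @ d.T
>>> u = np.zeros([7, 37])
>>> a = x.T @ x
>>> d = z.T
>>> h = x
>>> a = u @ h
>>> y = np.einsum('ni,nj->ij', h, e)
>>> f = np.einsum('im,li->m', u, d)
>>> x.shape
(37, 7)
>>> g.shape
(37, 7)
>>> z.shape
(7, 19)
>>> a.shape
(7, 7)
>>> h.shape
(37, 7)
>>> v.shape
(37, 7)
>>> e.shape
(37, 37)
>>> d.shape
(19, 7)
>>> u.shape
(7, 37)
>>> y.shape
(7, 37)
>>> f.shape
(37,)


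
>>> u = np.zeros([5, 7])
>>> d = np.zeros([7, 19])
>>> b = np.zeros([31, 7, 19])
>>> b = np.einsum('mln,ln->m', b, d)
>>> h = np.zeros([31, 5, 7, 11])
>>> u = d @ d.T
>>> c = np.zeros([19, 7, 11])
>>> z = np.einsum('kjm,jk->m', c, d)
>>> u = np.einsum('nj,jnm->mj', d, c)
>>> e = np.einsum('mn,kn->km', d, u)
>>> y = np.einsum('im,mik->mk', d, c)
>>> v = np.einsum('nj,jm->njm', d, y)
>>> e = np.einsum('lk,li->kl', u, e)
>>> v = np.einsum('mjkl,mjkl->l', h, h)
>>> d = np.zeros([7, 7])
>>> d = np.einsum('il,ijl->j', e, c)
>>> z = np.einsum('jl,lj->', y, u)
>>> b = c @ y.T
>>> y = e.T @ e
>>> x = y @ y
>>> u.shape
(11, 19)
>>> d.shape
(7,)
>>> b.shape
(19, 7, 19)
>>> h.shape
(31, 5, 7, 11)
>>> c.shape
(19, 7, 11)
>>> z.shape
()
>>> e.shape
(19, 11)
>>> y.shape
(11, 11)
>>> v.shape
(11,)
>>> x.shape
(11, 11)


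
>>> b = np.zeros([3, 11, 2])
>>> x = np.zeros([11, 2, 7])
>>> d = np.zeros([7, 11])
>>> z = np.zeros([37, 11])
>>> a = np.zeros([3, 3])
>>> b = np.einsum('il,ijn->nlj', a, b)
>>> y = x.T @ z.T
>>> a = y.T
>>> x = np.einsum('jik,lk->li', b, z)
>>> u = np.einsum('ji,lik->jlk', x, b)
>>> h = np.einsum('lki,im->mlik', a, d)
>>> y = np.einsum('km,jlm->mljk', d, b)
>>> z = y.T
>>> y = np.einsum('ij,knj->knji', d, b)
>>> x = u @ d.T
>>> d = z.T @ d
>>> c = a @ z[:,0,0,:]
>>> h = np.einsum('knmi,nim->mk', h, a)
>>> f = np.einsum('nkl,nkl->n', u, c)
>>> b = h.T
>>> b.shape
(11, 7)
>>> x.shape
(37, 2, 7)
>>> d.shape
(11, 3, 2, 11)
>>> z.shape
(7, 2, 3, 11)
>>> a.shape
(37, 2, 7)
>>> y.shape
(2, 3, 11, 7)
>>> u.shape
(37, 2, 11)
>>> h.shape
(7, 11)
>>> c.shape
(37, 2, 11)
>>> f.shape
(37,)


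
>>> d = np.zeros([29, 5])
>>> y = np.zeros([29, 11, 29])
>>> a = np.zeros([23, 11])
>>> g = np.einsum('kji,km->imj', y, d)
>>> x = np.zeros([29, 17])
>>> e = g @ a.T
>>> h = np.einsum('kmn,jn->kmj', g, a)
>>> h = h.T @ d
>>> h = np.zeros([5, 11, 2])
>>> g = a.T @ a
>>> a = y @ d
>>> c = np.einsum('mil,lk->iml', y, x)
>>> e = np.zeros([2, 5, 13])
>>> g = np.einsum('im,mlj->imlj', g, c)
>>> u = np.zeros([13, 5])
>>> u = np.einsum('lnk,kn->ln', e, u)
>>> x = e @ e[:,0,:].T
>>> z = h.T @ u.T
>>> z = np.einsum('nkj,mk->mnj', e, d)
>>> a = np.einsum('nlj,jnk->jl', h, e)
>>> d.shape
(29, 5)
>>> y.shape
(29, 11, 29)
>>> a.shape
(2, 11)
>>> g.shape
(11, 11, 29, 29)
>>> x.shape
(2, 5, 2)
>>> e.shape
(2, 5, 13)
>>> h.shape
(5, 11, 2)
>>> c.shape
(11, 29, 29)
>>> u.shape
(2, 5)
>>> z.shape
(29, 2, 13)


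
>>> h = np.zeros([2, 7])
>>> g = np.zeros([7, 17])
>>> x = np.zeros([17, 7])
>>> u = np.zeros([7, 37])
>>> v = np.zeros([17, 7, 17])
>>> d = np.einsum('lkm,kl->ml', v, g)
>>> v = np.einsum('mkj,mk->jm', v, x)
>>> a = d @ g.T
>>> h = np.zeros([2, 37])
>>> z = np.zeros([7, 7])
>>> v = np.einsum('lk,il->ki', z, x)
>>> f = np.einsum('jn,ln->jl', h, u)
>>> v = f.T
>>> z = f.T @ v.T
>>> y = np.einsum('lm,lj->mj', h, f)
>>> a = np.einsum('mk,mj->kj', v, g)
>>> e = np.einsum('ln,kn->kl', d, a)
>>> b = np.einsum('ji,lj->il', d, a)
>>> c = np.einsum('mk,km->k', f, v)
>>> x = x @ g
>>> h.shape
(2, 37)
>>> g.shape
(7, 17)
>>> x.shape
(17, 17)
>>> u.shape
(7, 37)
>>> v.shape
(7, 2)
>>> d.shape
(17, 17)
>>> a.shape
(2, 17)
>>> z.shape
(7, 7)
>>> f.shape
(2, 7)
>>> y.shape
(37, 7)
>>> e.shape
(2, 17)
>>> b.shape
(17, 2)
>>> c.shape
(7,)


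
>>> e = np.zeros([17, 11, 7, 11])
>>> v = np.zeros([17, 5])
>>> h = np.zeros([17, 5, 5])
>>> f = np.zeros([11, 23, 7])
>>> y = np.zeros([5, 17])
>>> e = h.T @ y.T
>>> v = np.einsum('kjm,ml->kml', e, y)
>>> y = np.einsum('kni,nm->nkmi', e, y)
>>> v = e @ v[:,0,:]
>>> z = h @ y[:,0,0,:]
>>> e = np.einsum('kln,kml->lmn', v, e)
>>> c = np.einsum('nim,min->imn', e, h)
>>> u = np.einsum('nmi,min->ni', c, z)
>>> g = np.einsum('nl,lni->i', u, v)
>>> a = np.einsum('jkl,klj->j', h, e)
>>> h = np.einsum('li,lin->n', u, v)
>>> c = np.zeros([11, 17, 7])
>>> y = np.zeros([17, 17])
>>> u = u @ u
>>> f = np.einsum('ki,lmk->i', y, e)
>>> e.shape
(5, 5, 17)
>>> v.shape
(5, 5, 17)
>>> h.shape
(17,)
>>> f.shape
(17,)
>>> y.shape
(17, 17)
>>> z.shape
(17, 5, 5)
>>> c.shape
(11, 17, 7)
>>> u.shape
(5, 5)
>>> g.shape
(17,)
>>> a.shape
(17,)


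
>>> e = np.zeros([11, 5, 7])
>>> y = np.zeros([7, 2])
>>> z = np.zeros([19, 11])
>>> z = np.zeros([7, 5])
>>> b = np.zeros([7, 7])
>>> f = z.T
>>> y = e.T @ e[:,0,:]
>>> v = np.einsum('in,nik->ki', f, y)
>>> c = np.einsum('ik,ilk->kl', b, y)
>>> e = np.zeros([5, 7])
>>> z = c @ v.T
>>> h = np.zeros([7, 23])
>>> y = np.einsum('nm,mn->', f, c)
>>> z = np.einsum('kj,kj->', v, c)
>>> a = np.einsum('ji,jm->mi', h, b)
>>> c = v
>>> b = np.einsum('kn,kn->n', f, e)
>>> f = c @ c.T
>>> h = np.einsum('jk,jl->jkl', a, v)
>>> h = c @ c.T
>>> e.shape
(5, 7)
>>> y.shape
()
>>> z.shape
()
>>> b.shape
(7,)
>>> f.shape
(7, 7)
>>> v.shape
(7, 5)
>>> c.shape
(7, 5)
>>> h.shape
(7, 7)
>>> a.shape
(7, 23)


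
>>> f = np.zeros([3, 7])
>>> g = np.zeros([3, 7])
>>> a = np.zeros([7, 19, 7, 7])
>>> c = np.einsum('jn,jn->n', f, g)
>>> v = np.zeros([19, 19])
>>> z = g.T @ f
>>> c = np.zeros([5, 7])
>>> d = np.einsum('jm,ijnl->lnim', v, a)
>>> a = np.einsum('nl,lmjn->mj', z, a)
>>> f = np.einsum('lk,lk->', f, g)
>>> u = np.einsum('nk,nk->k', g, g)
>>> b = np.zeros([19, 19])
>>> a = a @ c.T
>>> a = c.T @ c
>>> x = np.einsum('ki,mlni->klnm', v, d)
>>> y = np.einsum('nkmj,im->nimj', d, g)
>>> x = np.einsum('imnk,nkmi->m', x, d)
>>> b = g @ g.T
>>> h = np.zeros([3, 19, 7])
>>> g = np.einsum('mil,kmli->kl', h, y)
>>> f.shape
()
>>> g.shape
(7, 7)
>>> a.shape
(7, 7)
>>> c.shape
(5, 7)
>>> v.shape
(19, 19)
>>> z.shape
(7, 7)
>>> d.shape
(7, 7, 7, 19)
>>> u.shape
(7,)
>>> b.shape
(3, 3)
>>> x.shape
(7,)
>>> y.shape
(7, 3, 7, 19)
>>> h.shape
(3, 19, 7)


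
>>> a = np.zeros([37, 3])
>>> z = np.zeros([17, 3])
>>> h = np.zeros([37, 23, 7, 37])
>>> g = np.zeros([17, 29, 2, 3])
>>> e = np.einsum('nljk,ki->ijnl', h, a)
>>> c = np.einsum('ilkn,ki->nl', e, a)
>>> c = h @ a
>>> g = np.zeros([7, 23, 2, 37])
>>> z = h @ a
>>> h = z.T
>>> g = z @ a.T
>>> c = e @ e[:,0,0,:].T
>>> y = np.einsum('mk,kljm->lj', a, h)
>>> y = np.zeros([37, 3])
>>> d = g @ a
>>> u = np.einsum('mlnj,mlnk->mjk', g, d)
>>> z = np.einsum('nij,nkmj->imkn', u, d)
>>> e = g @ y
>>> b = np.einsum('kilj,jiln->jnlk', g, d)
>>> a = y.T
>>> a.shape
(3, 37)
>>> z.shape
(37, 7, 23, 37)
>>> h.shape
(3, 7, 23, 37)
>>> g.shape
(37, 23, 7, 37)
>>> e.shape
(37, 23, 7, 3)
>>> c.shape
(3, 7, 37, 3)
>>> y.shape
(37, 3)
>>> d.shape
(37, 23, 7, 3)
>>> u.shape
(37, 37, 3)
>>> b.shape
(37, 3, 7, 37)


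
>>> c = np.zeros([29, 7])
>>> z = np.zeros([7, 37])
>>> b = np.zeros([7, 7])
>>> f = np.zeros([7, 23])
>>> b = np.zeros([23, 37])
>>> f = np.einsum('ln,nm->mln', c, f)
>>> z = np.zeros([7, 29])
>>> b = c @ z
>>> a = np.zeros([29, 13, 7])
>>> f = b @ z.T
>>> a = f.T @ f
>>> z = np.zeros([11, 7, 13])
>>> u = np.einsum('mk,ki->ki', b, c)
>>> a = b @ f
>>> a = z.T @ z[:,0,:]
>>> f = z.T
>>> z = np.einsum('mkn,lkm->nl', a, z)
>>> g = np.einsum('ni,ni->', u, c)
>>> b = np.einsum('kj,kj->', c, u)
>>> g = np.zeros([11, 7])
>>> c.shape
(29, 7)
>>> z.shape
(13, 11)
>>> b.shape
()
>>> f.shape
(13, 7, 11)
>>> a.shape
(13, 7, 13)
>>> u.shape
(29, 7)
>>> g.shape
(11, 7)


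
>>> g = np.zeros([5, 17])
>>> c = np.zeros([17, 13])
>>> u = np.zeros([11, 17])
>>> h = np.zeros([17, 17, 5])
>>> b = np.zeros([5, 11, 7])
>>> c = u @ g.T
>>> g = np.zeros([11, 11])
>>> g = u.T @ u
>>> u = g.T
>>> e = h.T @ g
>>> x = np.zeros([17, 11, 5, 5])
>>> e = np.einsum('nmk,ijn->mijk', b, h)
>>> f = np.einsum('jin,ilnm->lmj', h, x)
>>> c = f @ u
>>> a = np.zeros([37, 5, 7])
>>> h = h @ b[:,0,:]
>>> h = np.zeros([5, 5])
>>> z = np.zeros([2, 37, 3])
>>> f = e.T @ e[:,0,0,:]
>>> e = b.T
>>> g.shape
(17, 17)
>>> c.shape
(11, 5, 17)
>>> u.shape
(17, 17)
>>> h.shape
(5, 5)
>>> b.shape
(5, 11, 7)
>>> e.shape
(7, 11, 5)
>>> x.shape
(17, 11, 5, 5)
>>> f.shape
(7, 17, 17, 7)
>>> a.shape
(37, 5, 7)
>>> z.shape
(2, 37, 3)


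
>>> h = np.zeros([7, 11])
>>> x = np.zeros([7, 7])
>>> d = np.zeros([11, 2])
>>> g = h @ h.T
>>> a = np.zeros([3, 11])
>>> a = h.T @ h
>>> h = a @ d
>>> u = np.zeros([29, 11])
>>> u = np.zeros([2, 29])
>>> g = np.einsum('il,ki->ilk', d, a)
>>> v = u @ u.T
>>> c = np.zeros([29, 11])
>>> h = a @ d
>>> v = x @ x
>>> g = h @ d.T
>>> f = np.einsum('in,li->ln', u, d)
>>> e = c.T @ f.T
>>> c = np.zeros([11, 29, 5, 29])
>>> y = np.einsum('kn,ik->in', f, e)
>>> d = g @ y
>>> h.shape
(11, 2)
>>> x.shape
(7, 7)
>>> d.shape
(11, 29)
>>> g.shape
(11, 11)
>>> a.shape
(11, 11)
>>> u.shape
(2, 29)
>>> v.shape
(7, 7)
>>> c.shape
(11, 29, 5, 29)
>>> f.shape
(11, 29)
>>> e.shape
(11, 11)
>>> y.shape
(11, 29)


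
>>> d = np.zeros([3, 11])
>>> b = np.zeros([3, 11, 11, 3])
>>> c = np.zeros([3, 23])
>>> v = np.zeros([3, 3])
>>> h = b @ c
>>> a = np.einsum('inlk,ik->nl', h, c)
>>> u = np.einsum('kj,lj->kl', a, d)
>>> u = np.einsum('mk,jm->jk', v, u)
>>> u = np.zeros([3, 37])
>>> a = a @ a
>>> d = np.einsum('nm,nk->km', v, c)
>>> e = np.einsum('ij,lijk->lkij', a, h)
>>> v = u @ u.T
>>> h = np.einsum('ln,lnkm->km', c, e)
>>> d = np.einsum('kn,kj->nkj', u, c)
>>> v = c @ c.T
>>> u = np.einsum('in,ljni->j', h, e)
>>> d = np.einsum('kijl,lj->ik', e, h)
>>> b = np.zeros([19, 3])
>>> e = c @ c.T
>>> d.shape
(23, 3)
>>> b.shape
(19, 3)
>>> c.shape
(3, 23)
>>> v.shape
(3, 3)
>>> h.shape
(11, 11)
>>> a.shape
(11, 11)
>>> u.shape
(23,)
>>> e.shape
(3, 3)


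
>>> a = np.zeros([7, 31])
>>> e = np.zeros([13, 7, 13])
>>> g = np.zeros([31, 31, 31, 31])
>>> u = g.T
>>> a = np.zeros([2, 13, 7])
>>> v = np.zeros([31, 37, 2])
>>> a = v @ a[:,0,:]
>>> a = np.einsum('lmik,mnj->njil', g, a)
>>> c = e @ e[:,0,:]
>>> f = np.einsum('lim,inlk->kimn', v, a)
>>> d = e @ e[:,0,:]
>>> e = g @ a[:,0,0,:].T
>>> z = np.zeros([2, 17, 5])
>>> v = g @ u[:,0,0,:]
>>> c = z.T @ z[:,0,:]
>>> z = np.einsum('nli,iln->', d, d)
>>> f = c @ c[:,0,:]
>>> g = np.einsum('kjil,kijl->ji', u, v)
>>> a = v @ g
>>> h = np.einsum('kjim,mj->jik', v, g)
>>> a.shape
(31, 31, 31, 31)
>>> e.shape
(31, 31, 31, 37)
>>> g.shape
(31, 31)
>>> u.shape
(31, 31, 31, 31)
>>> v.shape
(31, 31, 31, 31)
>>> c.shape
(5, 17, 5)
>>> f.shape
(5, 17, 5)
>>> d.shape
(13, 7, 13)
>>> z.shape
()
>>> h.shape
(31, 31, 31)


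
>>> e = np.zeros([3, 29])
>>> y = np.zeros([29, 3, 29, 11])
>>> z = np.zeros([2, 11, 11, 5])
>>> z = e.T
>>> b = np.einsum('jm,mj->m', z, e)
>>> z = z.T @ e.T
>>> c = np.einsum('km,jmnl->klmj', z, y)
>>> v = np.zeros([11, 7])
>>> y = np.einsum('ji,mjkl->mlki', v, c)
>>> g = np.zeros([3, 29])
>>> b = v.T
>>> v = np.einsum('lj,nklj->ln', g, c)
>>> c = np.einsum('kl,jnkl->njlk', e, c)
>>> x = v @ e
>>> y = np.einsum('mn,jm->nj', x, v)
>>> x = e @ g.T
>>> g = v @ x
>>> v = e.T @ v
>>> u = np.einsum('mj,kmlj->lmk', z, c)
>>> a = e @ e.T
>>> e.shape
(3, 29)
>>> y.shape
(29, 3)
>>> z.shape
(3, 3)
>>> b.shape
(7, 11)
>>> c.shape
(11, 3, 29, 3)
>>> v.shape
(29, 3)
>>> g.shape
(3, 3)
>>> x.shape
(3, 3)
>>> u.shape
(29, 3, 11)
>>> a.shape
(3, 3)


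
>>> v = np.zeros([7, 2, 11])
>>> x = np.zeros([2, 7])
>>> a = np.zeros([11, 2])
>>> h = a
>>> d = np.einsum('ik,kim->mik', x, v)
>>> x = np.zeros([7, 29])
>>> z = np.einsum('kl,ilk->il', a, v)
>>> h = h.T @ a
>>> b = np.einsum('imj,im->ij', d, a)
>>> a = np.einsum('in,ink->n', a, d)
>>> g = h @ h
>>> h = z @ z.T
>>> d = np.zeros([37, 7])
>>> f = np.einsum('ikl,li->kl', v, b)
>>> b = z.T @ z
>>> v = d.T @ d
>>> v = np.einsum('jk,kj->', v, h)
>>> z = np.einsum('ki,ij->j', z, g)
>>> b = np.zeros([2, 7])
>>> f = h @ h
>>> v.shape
()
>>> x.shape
(7, 29)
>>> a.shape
(2,)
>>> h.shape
(7, 7)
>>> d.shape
(37, 7)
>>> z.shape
(2,)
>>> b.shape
(2, 7)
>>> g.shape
(2, 2)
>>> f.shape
(7, 7)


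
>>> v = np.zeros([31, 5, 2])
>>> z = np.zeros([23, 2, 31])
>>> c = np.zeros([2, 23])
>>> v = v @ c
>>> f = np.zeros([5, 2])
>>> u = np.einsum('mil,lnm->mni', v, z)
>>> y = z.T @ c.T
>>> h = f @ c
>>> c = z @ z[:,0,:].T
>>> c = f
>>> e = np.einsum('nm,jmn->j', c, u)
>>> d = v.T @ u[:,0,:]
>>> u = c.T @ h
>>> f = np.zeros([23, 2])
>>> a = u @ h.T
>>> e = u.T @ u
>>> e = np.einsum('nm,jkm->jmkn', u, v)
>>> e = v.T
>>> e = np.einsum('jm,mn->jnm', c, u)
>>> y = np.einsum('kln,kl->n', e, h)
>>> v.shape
(31, 5, 23)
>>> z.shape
(23, 2, 31)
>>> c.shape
(5, 2)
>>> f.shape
(23, 2)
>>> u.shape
(2, 23)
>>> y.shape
(2,)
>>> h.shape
(5, 23)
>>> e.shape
(5, 23, 2)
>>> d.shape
(23, 5, 5)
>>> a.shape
(2, 5)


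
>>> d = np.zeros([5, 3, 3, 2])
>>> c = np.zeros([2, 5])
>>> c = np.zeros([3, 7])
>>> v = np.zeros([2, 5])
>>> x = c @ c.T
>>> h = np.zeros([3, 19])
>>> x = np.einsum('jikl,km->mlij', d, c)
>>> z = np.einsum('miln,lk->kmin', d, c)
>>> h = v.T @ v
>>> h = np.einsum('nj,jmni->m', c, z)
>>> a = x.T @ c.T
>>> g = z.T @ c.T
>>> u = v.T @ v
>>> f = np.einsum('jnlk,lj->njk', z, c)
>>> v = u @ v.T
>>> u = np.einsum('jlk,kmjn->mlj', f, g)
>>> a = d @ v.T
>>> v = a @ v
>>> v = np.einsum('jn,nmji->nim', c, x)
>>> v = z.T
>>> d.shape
(5, 3, 3, 2)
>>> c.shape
(3, 7)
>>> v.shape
(2, 3, 5, 7)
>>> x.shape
(7, 2, 3, 5)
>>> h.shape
(5,)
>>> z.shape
(7, 5, 3, 2)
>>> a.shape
(5, 3, 3, 5)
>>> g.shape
(2, 3, 5, 3)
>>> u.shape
(3, 7, 5)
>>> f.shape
(5, 7, 2)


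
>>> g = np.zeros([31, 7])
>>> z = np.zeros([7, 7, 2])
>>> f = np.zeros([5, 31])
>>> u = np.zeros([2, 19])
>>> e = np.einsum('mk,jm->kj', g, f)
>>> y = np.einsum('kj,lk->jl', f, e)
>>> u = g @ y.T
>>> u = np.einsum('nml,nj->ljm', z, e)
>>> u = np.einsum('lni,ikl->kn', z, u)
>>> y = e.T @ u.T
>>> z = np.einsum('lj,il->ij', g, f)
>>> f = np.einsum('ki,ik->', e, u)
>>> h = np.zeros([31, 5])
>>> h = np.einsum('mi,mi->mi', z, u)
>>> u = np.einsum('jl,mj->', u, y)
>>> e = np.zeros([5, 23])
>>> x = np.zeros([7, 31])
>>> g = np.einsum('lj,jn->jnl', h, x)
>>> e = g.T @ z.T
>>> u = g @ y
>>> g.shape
(7, 31, 5)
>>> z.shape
(5, 7)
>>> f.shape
()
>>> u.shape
(7, 31, 5)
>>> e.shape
(5, 31, 5)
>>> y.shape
(5, 5)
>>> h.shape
(5, 7)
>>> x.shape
(7, 31)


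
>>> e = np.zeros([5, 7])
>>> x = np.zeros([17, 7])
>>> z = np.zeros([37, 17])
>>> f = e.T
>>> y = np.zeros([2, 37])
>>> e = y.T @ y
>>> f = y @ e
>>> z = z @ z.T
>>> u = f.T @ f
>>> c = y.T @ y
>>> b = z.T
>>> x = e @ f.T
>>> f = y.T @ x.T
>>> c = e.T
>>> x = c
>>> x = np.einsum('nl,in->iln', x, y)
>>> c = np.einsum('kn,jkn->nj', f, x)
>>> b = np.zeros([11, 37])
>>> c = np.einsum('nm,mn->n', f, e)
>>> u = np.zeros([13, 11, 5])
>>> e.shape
(37, 37)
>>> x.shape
(2, 37, 37)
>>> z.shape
(37, 37)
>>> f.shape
(37, 37)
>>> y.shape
(2, 37)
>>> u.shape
(13, 11, 5)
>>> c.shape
(37,)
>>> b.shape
(11, 37)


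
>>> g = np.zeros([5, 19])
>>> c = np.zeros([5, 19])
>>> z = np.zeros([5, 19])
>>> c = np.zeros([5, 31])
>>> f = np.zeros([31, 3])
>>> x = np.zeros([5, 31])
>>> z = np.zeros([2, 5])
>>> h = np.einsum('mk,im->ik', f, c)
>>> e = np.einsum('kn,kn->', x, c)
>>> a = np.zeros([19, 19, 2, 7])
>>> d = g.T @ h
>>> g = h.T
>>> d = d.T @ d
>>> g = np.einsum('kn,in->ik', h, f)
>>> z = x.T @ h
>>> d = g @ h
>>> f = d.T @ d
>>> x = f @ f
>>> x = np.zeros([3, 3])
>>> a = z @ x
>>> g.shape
(31, 5)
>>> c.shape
(5, 31)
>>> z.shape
(31, 3)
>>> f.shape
(3, 3)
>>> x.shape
(3, 3)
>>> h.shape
(5, 3)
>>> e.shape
()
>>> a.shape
(31, 3)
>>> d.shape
(31, 3)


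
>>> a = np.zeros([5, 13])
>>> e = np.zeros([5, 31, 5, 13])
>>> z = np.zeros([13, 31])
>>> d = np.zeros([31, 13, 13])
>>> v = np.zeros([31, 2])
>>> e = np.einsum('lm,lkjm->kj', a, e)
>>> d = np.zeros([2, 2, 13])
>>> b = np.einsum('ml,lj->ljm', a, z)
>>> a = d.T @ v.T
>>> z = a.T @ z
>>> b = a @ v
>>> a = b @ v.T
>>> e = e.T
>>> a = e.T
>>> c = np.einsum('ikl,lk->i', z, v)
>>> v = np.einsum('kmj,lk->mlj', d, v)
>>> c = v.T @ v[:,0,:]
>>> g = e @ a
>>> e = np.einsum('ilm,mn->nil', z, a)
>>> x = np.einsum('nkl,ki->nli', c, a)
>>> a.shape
(31, 5)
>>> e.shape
(5, 31, 2)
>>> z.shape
(31, 2, 31)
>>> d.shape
(2, 2, 13)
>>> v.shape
(2, 31, 13)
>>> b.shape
(13, 2, 2)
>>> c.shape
(13, 31, 13)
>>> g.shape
(5, 5)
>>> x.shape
(13, 13, 5)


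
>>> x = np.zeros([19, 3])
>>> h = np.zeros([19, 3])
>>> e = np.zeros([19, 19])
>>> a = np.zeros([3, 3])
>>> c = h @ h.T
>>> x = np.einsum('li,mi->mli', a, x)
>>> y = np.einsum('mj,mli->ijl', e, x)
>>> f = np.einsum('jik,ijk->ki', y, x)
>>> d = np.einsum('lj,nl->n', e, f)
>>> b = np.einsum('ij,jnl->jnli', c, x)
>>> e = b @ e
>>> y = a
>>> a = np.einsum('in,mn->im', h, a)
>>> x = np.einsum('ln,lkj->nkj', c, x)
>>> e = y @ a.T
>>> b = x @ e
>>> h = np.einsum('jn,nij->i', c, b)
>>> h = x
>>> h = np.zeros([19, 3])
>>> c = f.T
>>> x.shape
(19, 3, 3)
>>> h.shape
(19, 3)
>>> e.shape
(3, 19)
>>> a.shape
(19, 3)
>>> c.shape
(19, 3)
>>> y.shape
(3, 3)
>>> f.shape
(3, 19)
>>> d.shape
(3,)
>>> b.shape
(19, 3, 19)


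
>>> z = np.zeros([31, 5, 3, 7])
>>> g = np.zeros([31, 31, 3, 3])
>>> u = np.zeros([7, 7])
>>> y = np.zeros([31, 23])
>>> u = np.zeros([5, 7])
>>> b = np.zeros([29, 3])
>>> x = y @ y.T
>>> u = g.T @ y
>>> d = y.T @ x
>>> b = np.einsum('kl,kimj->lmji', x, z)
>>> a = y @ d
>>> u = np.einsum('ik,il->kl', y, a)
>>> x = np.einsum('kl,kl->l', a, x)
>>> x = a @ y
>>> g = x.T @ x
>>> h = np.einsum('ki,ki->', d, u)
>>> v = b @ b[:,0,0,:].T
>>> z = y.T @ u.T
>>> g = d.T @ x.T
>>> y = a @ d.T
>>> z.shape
(23, 23)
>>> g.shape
(31, 31)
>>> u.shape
(23, 31)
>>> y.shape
(31, 23)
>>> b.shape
(31, 3, 7, 5)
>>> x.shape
(31, 23)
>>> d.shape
(23, 31)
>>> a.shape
(31, 31)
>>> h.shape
()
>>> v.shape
(31, 3, 7, 31)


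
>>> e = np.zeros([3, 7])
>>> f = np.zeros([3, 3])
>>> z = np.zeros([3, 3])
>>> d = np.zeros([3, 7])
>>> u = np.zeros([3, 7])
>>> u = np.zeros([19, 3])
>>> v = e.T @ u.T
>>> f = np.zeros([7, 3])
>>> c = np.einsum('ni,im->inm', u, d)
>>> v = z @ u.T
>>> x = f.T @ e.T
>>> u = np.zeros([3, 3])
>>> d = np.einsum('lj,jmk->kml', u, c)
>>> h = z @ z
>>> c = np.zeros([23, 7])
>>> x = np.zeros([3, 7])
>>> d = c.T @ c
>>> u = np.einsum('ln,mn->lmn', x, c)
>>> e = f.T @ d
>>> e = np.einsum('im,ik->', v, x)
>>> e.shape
()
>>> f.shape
(7, 3)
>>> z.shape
(3, 3)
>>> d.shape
(7, 7)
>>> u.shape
(3, 23, 7)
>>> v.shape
(3, 19)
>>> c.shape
(23, 7)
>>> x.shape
(3, 7)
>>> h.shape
(3, 3)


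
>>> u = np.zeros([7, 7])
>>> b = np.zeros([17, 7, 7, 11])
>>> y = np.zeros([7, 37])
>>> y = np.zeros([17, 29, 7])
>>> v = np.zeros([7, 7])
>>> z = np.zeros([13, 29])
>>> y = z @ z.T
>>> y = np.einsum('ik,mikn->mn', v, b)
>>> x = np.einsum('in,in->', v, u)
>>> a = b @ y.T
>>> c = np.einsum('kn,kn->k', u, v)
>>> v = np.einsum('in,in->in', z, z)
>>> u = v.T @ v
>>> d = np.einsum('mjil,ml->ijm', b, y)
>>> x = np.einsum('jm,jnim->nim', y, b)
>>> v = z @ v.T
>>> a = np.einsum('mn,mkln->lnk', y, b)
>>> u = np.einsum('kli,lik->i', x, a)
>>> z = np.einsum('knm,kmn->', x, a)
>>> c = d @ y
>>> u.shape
(11,)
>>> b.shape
(17, 7, 7, 11)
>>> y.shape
(17, 11)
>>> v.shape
(13, 13)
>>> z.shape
()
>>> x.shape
(7, 7, 11)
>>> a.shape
(7, 11, 7)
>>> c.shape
(7, 7, 11)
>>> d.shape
(7, 7, 17)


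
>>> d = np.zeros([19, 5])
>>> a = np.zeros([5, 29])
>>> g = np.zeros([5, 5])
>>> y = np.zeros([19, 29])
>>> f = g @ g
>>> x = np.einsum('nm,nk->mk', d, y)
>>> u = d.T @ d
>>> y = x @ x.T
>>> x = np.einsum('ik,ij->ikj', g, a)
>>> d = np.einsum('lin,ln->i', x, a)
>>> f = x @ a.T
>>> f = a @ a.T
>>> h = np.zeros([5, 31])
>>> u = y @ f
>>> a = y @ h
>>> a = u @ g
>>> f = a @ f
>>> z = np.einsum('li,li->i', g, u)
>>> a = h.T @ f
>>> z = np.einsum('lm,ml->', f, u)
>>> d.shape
(5,)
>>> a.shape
(31, 5)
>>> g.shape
(5, 5)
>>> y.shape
(5, 5)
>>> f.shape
(5, 5)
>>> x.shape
(5, 5, 29)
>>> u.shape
(5, 5)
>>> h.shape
(5, 31)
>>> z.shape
()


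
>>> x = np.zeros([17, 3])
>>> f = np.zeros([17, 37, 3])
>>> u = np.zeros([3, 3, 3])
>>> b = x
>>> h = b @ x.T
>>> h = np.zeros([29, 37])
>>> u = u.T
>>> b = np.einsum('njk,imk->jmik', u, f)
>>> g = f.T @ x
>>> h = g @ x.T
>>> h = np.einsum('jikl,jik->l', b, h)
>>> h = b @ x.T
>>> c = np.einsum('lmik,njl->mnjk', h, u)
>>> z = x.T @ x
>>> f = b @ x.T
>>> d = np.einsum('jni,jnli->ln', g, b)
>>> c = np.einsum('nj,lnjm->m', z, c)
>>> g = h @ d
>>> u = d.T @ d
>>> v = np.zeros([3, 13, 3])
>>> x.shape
(17, 3)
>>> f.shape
(3, 37, 17, 17)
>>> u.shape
(37, 37)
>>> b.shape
(3, 37, 17, 3)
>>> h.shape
(3, 37, 17, 17)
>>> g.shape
(3, 37, 17, 37)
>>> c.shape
(17,)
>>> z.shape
(3, 3)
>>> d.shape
(17, 37)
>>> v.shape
(3, 13, 3)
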